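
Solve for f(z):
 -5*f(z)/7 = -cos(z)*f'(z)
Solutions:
 f(z) = C1*(sin(z) + 1)^(5/14)/(sin(z) - 1)^(5/14)


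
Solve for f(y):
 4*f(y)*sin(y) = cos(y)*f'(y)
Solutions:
 f(y) = C1/cos(y)^4


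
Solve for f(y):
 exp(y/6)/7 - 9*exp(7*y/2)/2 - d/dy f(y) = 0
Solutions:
 f(y) = C1 + 6*exp(y/6)/7 - 9*exp(7*y/2)/7


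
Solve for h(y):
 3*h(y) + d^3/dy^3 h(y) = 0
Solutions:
 h(y) = C3*exp(-3^(1/3)*y) + (C1*sin(3^(5/6)*y/2) + C2*cos(3^(5/6)*y/2))*exp(3^(1/3)*y/2)


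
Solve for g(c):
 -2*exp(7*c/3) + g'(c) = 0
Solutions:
 g(c) = C1 + 6*exp(7*c/3)/7


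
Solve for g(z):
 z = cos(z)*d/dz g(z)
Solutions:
 g(z) = C1 + Integral(z/cos(z), z)


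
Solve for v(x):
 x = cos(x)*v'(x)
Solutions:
 v(x) = C1 + Integral(x/cos(x), x)


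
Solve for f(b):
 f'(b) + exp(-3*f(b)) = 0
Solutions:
 f(b) = log(C1 - 3*b)/3
 f(b) = log((-3^(1/3) - 3^(5/6)*I)*(C1 - b)^(1/3)/2)
 f(b) = log((-3^(1/3) + 3^(5/6)*I)*(C1 - b)^(1/3)/2)


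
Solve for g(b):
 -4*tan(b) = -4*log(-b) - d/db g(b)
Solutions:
 g(b) = C1 - 4*b*log(-b) + 4*b - 4*log(cos(b))


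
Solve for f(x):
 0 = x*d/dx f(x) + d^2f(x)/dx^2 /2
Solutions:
 f(x) = C1 + C2*erf(x)


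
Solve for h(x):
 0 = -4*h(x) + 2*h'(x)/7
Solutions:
 h(x) = C1*exp(14*x)


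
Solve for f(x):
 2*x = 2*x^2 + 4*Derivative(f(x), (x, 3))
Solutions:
 f(x) = C1 + C2*x + C3*x^2 - x^5/120 + x^4/48


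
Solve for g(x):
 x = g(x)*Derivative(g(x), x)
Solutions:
 g(x) = -sqrt(C1 + x^2)
 g(x) = sqrt(C1 + x^2)


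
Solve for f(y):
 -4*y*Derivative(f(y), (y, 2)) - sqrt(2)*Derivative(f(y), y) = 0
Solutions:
 f(y) = C1 + C2*y^(1 - sqrt(2)/4)


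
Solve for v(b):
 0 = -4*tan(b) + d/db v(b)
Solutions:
 v(b) = C1 - 4*log(cos(b))


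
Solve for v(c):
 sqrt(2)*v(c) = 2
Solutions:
 v(c) = sqrt(2)


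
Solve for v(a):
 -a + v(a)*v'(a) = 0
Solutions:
 v(a) = -sqrt(C1 + a^2)
 v(a) = sqrt(C1 + a^2)


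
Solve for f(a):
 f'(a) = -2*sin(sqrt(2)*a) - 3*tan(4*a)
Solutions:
 f(a) = C1 + 3*log(cos(4*a))/4 + sqrt(2)*cos(sqrt(2)*a)


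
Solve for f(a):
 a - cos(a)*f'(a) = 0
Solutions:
 f(a) = C1 + Integral(a/cos(a), a)


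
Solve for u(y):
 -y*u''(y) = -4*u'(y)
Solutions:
 u(y) = C1 + C2*y^5


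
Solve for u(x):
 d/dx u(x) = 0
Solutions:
 u(x) = C1


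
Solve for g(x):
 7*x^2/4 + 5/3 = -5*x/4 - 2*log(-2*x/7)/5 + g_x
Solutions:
 g(x) = C1 + 7*x^3/12 + 5*x^2/8 + 2*x*log(-x)/5 + x*(-6*log(7) + 6*log(2) + 19)/15


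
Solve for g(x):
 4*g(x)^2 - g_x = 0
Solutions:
 g(x) = -1/(C1 + 4*x)


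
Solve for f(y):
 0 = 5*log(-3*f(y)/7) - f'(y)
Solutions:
 -Integral(1/(log(-_y) - log(7) + log(3)), (_y, f(y)))/5 = C1 - y


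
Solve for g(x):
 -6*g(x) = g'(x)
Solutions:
 g(x) = C1*exp(-6*x)


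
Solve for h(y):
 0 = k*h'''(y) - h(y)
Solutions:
 h(y) = C1*exp(y*(1/k)^(1/3)) + C2*exp(y*(-1 + sqrt(3)*I)*(1/k)^(1/3)/2) + C3*exp(-y*(1 + sqrt(3)*I)*(1/k)^(1/3)/2)


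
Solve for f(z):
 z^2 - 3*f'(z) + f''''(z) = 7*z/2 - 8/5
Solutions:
 f(z) = C1 + C4*exp(3^(1/3)*z) + z^3/9 - 7*z^2/12 + 8*z/15 + (C2*sin(3^(5/6)*z/2) + C3*cos(3^(5/6)*z/2))*exp(-3^(1/3)*z/2)


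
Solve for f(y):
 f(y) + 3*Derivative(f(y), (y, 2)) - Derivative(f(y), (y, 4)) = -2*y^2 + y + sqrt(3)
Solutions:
 f(y) = C1*exp(-sqrt(2)*y*sqrt(3 + sqrt(13))/2) + C2*exp(sqrt(2)*y*sqrt(3 + sqrt(13))/2) + C3*sin(sqrt(2)*y*sqrt(-3 + sqrt(13))/2) + C4*cos(sqrt(2)*y*sqrt(-3 + sqrt(13))/2) - 2*y^2 + y + sqrt(3) + 12


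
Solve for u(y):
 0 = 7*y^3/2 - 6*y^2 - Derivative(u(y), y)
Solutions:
 u(y) = C1 + 7*y^4/8 - 2*y^3


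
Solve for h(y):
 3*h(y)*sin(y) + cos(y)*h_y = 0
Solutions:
 h(y) = C1*cos(y)^3


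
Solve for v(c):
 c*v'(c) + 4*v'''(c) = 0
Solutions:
 v(c) = C1 + Integral(C2*airyai(-2^(1/3)*c/2) + C3*airybi(-2^(1/3)*c/2), c)


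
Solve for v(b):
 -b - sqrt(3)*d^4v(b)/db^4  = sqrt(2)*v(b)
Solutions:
 v(b) = -sqrt(2)*b/2 + (C1*sin(2^(5/8)*3^(7/8)*b/6) + C2*cos(2^(5/8)*3^(7/8)*b/6))*exp(-2^(5/8)*3^(7/8)*b/6) + (C3*sin(2^(5/8)*3^(7/8)*b/6) + C4*cos(2^(5/8)*3^(7/8)*b/6))*exp(2^(5/8)*3^(7/8)*b/6)


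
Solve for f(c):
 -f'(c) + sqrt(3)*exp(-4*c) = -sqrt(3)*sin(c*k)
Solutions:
 f(c) = C1 - sqrt(3)*exp(-4*c)/4 - sqrt(3)*cos(c*k)/k


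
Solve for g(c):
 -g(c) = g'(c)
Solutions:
 g(c) = C1*exp(-c)


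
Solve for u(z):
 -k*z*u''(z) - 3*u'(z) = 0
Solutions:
 u(z) = C1 + z^(((re(k) - 3)*re(k) + im(k)^2)/(re(k)^2 + im(k)^2))*(C2*sin(3*log(z)*Abs(im(k))/(re(k)^2 + im(k)^2)) + C3*cos(3*log(z)*im(k)/(re(k)^2 + im(k)^2)))


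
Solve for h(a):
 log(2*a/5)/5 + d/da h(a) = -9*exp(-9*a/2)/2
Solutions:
 h(a) = C1 - a*log(a)/5 + a*(-log(2) + 1 + log(5))/5 + exp(-9*a/2)


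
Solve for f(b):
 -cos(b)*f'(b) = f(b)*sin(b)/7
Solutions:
 f(b) = C1*cos(b)^(1/7)


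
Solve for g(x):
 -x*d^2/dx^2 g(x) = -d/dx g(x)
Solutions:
 g(x) = C1 + C2*x^2


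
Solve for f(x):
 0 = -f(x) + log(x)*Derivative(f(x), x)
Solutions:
 f(x) = C1*exp(li(x))


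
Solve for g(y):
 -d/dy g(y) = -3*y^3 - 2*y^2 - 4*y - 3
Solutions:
 g(y) = C1 + 3*y^4/4 + 2*y^3/3 + 2*y^2 + 3*y


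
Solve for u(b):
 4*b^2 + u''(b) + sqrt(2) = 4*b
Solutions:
 u(b) = C1 + C2*b - b^4/3 + 2*b^3/3 - sqrt(2)*b^2/2


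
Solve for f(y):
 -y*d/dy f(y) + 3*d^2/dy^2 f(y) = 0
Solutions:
 f(y) = C1 + C2*erfi(sqrt(6)*y/6)


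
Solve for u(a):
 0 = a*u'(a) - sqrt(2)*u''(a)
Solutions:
 u(a) = C1 + C2*erfi(2^(1/4)*a/2)


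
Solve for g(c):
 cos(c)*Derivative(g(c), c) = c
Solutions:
 g(c) = C1 + Integral(c/cos(c), c)


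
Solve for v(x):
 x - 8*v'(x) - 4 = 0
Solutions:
 v(x) = C1 + x^2/16 - x/2


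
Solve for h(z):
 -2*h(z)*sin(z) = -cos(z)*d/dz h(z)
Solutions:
 h(z) = C1/cos(z)^2


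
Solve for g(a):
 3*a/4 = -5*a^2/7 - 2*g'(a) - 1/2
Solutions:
 g(a) = C1 - 5*a^3/42 - 3*a^2/16 - a/4


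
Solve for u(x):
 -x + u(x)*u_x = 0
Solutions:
 u(x) = -sqrt(C1 + x^2)
 u(x) = sqrt(C1 + x^2)


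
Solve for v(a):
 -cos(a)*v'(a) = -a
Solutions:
 v(a) = C1 + Integral(a/cos(a), a)


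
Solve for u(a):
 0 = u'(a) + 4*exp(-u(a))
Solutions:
 u(a) = log(C1 - 4*a)


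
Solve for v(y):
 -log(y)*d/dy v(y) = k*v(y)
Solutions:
 v(y) = C1*exp(-k*li(y))


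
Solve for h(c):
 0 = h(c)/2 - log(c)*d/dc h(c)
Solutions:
 h(c) = C1*exp(li(c)/2)


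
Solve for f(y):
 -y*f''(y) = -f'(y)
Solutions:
 f(y) = C1 + C2*y^2


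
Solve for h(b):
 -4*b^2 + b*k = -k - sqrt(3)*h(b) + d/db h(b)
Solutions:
 h(b) = C1*exp(sqrt(3)*b) + 4*sqrt(3)*b^2/3 - sqrt(3)*b*k/3 + 8*b/3 - sqrt(3)*k/3 - k/3 + 8*sqrt(3)/9


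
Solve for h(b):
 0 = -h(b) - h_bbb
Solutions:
 h(b) = C3*exp(-b) + (C1*sin(sqrt(3)*b/2) + C2*cos(sqrt(3)*b/2))*exp(b/2)


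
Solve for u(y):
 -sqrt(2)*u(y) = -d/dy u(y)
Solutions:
 u(y) = C1*exp(sqrt(2)*y)


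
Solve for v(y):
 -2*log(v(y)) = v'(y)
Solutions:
 li(v(y)) = C1 - 2*y


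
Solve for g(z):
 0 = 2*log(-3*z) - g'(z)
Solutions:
 g(z) = C1 + 2*z*log(-z) + 2*z*(-1 + log(3))


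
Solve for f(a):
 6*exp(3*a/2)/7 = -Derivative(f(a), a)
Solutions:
 f(a) = C1 - 4*exp(3*a/2)/7


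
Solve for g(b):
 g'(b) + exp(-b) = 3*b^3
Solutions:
 g(b) = C1 + 3*b^4/4 + exp(-b)


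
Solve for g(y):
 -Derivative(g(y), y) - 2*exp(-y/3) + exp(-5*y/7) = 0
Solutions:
 g(y) = C1 + 6*exp(-y/3) - 7*exp(-5*y/7)/5


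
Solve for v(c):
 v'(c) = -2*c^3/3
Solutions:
 v(c) = C1 - c^4/6


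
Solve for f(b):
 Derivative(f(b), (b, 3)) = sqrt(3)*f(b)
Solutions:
 f(b) = C3*exp(3^(1/6)*b) + (C1*sin(3^(2/3)*b/2) + C2*cos(3^(2/3)*b/2))*exp(-3^(1/6)*b/2)


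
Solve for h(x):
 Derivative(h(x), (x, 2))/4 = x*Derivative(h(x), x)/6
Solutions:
 h(x) = C1 + C2*erfi(sqrt(3)*x/3)


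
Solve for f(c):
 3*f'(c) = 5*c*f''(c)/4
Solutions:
 f(c) = C1 + C2*c^(17/5)


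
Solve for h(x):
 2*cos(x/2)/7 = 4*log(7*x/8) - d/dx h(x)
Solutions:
 h(x) = C1 + 4*x*log(x) - 12*x*log(2) - 4*x + 4*x*log(7) - 4*sin(x/2)/7


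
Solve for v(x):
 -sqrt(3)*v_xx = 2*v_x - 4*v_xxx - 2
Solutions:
 v(x) = C1 + C2*exp(x*(sqrt(3) + sqrt(35))/8) + C3*exp(x*(-sqrt(35) + sqrt(3))/8) + x


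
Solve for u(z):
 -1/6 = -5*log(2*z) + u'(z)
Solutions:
 u(z) = C1 + 5*z*log(z) - 31*z/6 + z*log(32)


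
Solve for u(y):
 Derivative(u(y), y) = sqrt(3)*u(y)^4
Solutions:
 u(y) = (-1/(C1 + 3*sqrt(3)*y))^(1/3)
 u(y) = (-1/(C1 + sqrt(3)*y))^(1/3)*(-3^(2/3) - 3*3^(1/6)*I)/6
 u(y) = (-1/(C1 + sqrt(3)*y))^(1/3)*(-3^(2/3) + 3*3^(1/6)*I)/6


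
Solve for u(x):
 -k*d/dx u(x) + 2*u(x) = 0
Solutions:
 u(x) = C1*exp(2*x/k)


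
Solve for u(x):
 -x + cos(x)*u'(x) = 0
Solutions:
 u(x) = C1 + Integral(x/cos(x), x)


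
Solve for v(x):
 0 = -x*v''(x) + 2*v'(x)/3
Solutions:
 v(x) = C1 + C2*x^(5/3)


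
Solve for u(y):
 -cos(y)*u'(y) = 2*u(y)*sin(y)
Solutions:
 u(y) = C1*cos(y)^2


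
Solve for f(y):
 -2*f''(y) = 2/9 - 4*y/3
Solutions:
 f(y) = C1 + C2*y + y^3/9 - y^2/18


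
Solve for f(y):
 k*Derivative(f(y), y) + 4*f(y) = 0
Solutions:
 f(y) = C1*exp(-4*y/k)


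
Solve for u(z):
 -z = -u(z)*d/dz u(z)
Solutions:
 u(z) = -sqrt(C1 + z^2)
 u(z) = sqrt(C1 + z^2)


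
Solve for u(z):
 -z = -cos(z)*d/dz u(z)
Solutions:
 u(z) = C1 + Integral(z/cos(z), z)


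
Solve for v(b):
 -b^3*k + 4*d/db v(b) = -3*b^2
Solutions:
 v(b) = C1 + b^4*k/16 - b^3/4


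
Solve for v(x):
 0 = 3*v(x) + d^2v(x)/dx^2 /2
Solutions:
 v(x) = C1*sin(sqrt(6)*x) + C2*cos(sqrt(6)*x)


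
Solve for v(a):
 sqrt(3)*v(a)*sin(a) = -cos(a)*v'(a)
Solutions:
 v(a) = C1*cos(a)^(sqrt(3))


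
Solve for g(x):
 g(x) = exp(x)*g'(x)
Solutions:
 g(x) = C1*exp(-exp(-x))


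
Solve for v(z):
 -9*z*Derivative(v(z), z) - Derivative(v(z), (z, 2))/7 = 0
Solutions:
 v(z) = C1 + C2*erf(3*sqrt(14)*z/2)


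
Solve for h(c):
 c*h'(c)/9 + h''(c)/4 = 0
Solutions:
 h(c) = C1 + C2*erf(sqrt(2)*c/3)


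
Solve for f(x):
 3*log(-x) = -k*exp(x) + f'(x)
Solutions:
 f(x) = C1 + k*exp(x) + 3*x*log(-x) - 3*x


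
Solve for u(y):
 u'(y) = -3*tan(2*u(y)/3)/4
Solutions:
 u(y) = -3*asin(C1*exp(-y/2))/2 + 3*pi/2
 u(y) = 3*asin(C1*exp(-y/2))/2


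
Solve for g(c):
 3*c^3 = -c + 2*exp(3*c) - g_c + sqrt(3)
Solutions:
 g(c) = C1 - 3*c^4/4 - c^2/2 + sqrt(3)*c + 2*exp(3*c)/3


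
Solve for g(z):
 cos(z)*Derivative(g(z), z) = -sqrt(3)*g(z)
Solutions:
 g(z) = C1*(sin(z) - 1)^(sqrt(3)/2)/(sin(z) + 1)^(sqrt(3)/2)


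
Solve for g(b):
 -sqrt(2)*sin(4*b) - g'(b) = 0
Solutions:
 g(b) = C1 + sqrt(2)*cos(4*b)/4


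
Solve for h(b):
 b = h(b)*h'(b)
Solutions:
 h(b) = -sqrt(C1 + b^2)
 h(b) = sqrt(C1 + b^2)


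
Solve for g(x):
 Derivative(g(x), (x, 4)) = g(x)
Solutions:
 g(x) = C1*exp(-x) + C2*exp(x) + C3*sin(x) + C4*cos(x)


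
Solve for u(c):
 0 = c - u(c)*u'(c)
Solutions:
 u(c) = -sqrt(C1 + c^2)
 u(c) = sqrt(C1 + c^2)


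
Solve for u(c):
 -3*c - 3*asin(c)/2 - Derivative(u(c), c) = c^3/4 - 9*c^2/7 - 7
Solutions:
 u(c) = C1 - c^4/16 + 3*c^3/7 - 3*c^2/2 - 3*c*asin(c)/2 + 7*c - 3*sqrt(1 - c^2)/2


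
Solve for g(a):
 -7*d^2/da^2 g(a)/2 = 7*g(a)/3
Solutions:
 g(a) = C1*sin(sqrt(6)*a/3) + C2*cos(sqrt(6)*a/3)


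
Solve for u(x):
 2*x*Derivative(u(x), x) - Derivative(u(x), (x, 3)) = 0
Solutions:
 u(x) = C1 + Integral(C2*airyai(2^(1/3)*x) + C3*airybi(2^(1/3)*x), x)


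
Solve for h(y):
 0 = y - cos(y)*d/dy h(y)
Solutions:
 h(y) = C1 + Integral(y/cos(y), y)


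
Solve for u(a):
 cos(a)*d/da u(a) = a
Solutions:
 u(a) = C1 + Integral(a/cos(a), a)


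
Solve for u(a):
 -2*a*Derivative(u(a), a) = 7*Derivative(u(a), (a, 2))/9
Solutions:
 u(a) = C1 + C2*erf(3*sqrt(7)*a/7)


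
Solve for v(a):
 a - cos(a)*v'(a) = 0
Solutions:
 v(a) = C1 + Integral(a/cos(a), a)


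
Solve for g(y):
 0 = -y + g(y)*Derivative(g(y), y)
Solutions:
 g(y) = -sqrt(C1 + y^2)
 g(y) = sqrt(C1 + y^2)


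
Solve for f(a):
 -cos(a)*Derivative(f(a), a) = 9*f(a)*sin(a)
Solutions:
 f(a) = C1*cos(a)^9


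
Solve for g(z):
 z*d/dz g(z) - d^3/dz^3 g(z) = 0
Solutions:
 g(z) = C1 + Integral(C2*airyai(z) + C3*airybi(z), z)


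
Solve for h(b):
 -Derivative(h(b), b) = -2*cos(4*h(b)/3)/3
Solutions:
 -2*b/3 - 3*log(sin(4*h(b)/3) - 1)/8 + 3*log(sin(4*h(b)/3) + 1)/8 = C1


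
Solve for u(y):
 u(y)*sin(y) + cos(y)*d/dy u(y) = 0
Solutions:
 u(y) = C1*cos(y)


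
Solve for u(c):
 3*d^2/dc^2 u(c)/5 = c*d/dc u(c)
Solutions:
 u(c) = C1 + C2*erfi(sqrt(30)*c/6)


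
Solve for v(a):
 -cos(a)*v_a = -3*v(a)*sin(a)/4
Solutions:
 v(a) = C1/cos(a)^(3/4)


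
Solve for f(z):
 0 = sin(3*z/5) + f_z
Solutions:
 f(z) = C1 + 5*cos(3*z/5)/3


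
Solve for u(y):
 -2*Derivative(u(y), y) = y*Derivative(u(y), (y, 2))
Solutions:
 u(y) = C1 + C2/y


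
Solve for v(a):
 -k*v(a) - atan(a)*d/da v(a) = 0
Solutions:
 v(a) = C1*exp(-k*Integral(1/atan(a), a))


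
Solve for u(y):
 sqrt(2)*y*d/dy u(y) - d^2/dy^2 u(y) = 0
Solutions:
 u(y) = C1 + C2*erfi(2^(3/4)*y/2)


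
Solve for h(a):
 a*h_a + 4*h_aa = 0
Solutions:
 h(a) = C1 + C2*erf(sqrt(2)*a/4)


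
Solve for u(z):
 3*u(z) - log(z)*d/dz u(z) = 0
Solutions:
 u(z) = C1*exp(3*li(z))


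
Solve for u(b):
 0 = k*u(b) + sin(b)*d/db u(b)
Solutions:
 u(b) = C1*exp(k*(-log(cos(b) - 1) + log(cos(b) + 1))/2)


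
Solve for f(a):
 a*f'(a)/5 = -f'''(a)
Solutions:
 f(a) = C1 + Integral(C2*airyai(-5^(2/3)*a/5) + C3*airybi(-5^(2/3)*a/5), a)


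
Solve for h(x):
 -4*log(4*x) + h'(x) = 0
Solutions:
 h(x) = C1 + 4*x*log(x) - 4*x + x*log(256)


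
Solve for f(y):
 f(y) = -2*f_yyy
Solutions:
 f(y) = C3*exp(-2^(2/3)*y/2) + (C1*sin(2^(2/3)*sqrt(3)*y/4) + C2*cos(2^(2/3)*sqrt(3)*y/4))*exp(2^(2/3)*y/4)


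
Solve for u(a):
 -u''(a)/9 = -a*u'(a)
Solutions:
 u(a) = C1 + C2*erfi(3*sqrt(2)*a/2)


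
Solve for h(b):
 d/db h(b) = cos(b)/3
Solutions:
 h(b) = C1 + sin(b)/3


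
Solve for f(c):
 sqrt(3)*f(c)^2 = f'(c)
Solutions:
 f(c) = -1/(C1 + sqrt(3)*c)


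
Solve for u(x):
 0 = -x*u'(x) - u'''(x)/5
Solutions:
 u(x) = C1 + Integral(C2*airyai(-5^(1/3)*x) + C3*airybi(-5^(1/3)*x), x)


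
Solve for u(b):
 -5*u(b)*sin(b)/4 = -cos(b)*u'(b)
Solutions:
 u(b) = C1/cos(b)^(5/4)


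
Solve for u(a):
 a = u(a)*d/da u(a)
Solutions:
 u(a) = -sqrt(C1 + a^2)
 u(a) = sqrt(C1 + a^2)


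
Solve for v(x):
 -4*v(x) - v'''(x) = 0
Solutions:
 v(x) = C3*exp(-2^(2/3)*x) + (C1*sin(2^(2/3)*sqrt(3)*x/2) + C2*cos(2^(2/3)*sqrt(3)*x/2))*exp(2^(2/3)*x/2)


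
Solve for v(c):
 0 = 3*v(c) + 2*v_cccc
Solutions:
 v(c) = (C1*sin(6^(1/4)*c/2) + C2*cos(6^(1/4)*c/2))*exp(-6^(1/4)*c/2) + (C3*sin(6^(1/4)*c/2) + C4*cos(6^(1/4)*c/2))*exp(6^(1/4)*c/2)


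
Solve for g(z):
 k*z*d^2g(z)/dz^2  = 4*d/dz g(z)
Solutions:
 g(z) = C1 + z^(((re(k) + 4)*re(k) + im(k)^2)/(re(k)^2 + im(k)^2))*(C2*sin(4*log(z)*Abs(im(k))/(re(k)^2 + im(k)^2)) + C3*cos(4*log(z)*im(k)/(re(k)^2 + im(k)^2)))


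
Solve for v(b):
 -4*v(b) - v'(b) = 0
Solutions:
 v(b) = C1*exp(-4*b)


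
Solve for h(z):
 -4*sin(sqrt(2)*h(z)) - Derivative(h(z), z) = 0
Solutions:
 h(z) = sqrt(2)*(pi - acos((-exp(2*sqrt(2)*C1) - exp(8*sqrt(2)*z))/(exp(2*sqrt(2)*C1) - exp(8*sqrt(2)*z)))/2)
 h(z) = sqrt(2)*acos((-exp(2*sqrt(2)*C1) - exp(8*sqrt(2)*z))/(exp(2*sqrt(2)*C1) - exp(8*sqrt(2)*z)))/2


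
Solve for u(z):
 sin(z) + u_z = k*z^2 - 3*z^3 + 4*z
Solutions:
 u(z) = C1 + k*z^3/3 - 3*z^4/4 + 2*z^2 + cos(z)


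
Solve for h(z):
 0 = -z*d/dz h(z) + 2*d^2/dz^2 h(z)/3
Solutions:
 h(z) = C1 + C2*erfi(sqrt(3)*z/2)


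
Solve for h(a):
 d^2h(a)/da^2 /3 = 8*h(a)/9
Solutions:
 h(a) = C1*exp(-2*sqrt(6)*a/3) + C2*exp(2*sqrt(6)*a/3)


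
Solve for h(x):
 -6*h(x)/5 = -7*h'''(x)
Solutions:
 h(x) = C3*exp(35^(2/3)*6^(1/3)*x/35) + (C1*sin(2^(1/3)*3^(5/6)*35^(2/3)*x/70) + C2*cos(2^(1/3)*3^(5/6)*35^(2/3)*x/70))*exp(-35^(2/3)*6^(1/3)*x/70)


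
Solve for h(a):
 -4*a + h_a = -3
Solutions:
 h(a) = C1 + 2*a^2 - 3*a


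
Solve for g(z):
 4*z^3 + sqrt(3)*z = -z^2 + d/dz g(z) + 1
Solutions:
 g(z) = C1 + z^4 + z^3/3 + sqrt(3)*z^2/2 - z


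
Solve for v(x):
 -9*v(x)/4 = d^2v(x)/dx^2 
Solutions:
 v(x) = C1*sin(3*x/2) + C2*cos(3*x/2)


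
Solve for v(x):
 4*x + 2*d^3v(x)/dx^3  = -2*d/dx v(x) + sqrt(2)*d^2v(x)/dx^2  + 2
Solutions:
 v(x) = C1 - x^2 - sqrt(2)*x + x + (C2*sin(sqrt(14)*x/4) + C3*cos(sqrt(14)*x/4))*exp(sqrt(2)*x/4)


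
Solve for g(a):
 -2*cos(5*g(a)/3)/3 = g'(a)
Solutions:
 2*a/3 - 3*log(sin(5*g(a)/3) - 1)/10 + 3*log(sin(5*g(a)/3) + 1)/10 = C1


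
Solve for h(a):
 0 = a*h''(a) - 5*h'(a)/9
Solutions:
 h(a) = C1 + C2*a^(14/9)


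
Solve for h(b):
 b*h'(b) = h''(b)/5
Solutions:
 h(b) = C1 + C2*erfi(sqrt(10)*b/2)


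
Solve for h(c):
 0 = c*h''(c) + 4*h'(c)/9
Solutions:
 h(c) = C1 + C2*c^(5/9)


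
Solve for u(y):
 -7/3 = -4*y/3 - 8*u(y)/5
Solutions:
 u(y) = 35/24 - 5*y/6


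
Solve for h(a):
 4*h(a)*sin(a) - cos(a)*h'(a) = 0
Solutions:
 h(a) = C1/cos(a)^4


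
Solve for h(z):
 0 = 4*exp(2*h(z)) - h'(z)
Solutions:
 h(z) = log(-sqrt(-1/(C1 + 4*z))) - log(2)/2
 h(z) = log(-1/(C1 + 4*z))/2 - log(2)/2


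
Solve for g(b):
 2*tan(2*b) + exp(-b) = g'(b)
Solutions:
 g(b) = C1 + log(tan(2*b)^2 + 1)/2 - exp(-b)


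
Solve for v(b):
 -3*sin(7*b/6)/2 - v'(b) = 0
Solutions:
 v(b) = C1 + 9*cos(7*b/6)/7


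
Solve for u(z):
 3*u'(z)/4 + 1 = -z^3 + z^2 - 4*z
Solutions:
 u(z) = C1 - z^4/3 + 4*z^3/9 - 8*z^2/3 - 4*z/3


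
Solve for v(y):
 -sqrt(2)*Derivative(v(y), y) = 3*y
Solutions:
 v(y) = C1 - 3*sqrt(2)*y^2/4


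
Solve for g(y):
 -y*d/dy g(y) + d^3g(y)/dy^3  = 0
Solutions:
 g(y) = C1 + Integral(C2*airyai(y) + C3*airybi(y), y)


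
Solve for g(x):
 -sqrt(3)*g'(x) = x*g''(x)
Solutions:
 g(x) = C1 + C2*x^(1 - sqrt(3))


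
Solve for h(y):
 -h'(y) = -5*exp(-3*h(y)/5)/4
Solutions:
 h(y) = 5*log(C1 + 3*y/4)/3
 h(y) = 5*log((-150^(1/3) - 3^(5/6)*50^(1/3)*I)*(C1 + 5*y)^(1/3)/20)
 h(y) = 5*log((-150^(1/3) + 3^(5/6)*50^(1/3)*I)*(C1 + 5*y)^(1/3)/20)


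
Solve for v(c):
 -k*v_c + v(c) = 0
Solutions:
 v(c) = C1*exp(c/k)


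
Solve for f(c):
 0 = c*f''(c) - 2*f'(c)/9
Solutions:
 f(c) = C1 + C2*c^(11/9)


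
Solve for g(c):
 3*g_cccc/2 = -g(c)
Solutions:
 g(c) = (C1*sin(6^(3/4)*c/6) + C2*cos(6^(3/4)*c/6))*exp(-6^(3/4)*c/6) + (C3*sin(6^(3/4)*c/6) + C4*cos(6^(3/4)*c/6))*exp(6^(3/4)*c/6)


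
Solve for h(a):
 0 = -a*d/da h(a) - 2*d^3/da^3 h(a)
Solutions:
 h(a) = C1 + Integral(C2*airyai(-2^(2/3)*a/2) + C3*airybi(-2^(2/3)*a/2), a)


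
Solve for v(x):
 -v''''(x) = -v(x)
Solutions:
 v(x) = C1*exp(-x) + C2*exp(x) + C3*sin(x) + C4*cos(x)


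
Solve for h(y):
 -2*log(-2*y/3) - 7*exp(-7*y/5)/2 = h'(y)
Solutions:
 h(y) = C1 - 2*y*log(-y) + 2*y*(-log(2) + 1 + log(3)) + 5*exp(-7*y/5)/2


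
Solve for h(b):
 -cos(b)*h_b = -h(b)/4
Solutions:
 h(b) = C1*(sin(b) + 1)^(1/8)/(sin(b) - 1)^(1/8)


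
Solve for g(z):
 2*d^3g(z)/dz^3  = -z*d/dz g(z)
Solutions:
 g(z) = C1 + Integral(C2*airyai(-2^(2/3)*z/2) + C3*airybi(-2^(2/3)*z/2), z)


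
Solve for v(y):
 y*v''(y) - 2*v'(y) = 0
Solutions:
 v(y) = C1 + C2*y^3


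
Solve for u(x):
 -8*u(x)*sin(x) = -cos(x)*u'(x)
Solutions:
 u(x) = C1/cos(x)^8


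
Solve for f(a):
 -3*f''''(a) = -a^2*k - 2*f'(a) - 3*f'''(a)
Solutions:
 f(a) = C1 + C2*exp(a*(-(3*sqrt(11) + 10)^(1/3) - 1/(3*sqrt(11) + 10)^(1/3) + 2)/6)*sin(sqrt(3)*a*(-(3*sqrt(11) + 10)^(1/3) + (3*sqrt(11) + 10)^(-1/3))/6) + C3*exp(a*(-(3*sqrt(11) + 10)^(1/3) - 1/(3*sqrt(11) + 10)^(1/3) + 2)/6)*cos(sqrt(3)*a*(-(3*sqrt(11) + 10)^(1/3) + (3*sqrt(11) + 10)^(-1/3))/6) + C4*exp(a*((3*sqrt(11) + 10)^(-1/3) + 1 + (3*sqrt(11) + 10)^(1/3))/3) - a^3*k/6 + 3*a*k/2


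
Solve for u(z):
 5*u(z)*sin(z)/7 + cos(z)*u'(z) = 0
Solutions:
 u(z) = C1*cos(z)^(5/7)


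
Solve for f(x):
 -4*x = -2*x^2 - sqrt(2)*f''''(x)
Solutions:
 f(x) = C1 + C2*x + C3*x^2 + C4*x^3 - sqrt(2)*x^6/360 + sqrt(2)*x^5/60


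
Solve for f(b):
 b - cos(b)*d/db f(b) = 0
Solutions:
 f(b) = C1 + Integral(b/cos(b), b)


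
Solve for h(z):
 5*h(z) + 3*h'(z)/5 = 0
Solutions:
 h(z) = C1*exp(-25*z/3)


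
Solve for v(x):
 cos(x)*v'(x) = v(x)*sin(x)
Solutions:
 v(x) = C1/cos(x)


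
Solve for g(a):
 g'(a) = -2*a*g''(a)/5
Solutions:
 g(a) = C1 + C2/a^(3/2)


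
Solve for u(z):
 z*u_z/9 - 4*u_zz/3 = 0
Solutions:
 u(z) = C1 + C2*erfi(sqrt(6)*z/12)


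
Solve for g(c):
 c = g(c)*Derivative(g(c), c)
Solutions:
 g(c) = -sqrt(C1 + c^2)
 g(c) = sqrt(C1 + c^2)


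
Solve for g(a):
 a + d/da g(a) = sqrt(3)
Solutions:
 g(a) = C1 - a^2/2 + sqrt(3)*a


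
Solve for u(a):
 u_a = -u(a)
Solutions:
 u(a) = C1*exp(-a)


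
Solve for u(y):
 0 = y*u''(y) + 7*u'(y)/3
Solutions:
 u(y) = C1 + C2/y^(4/3)


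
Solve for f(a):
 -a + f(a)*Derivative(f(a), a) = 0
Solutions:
 f(a) = -sqrt(C1 + a^2)
 f(a) = sqrt(C1 + a^2)


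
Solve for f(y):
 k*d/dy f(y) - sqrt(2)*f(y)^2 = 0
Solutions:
 f(y) = -k/(C1*k + sqrt(2)*y)


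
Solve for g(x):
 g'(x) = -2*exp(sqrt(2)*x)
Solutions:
 g(x) = C1 - sqrt(2)*exp(sqrt(2)*x)


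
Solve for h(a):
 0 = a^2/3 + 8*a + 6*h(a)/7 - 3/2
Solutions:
 h(a) = -7*a^2/18 - 28*a/3 + 7/4


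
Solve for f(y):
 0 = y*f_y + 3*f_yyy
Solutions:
 f(y) = C1 + Integral(C2*airyai(-3^(2/3)*y/3) + C3*airybi(-3^(2/3)*y/3), y)


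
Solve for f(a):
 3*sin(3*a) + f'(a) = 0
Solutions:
 f(a) = C1 + cos(3*a)


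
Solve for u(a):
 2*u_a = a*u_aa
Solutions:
 u(a) = C1 + C2*a^3


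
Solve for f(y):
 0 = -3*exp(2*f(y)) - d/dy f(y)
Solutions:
 f(y) = log(-sqrt(-1/(C1 - 3*y))) - log(2)/2
 f(y) = log(-1/(C1 - 3*y))/2 - log(2)/2


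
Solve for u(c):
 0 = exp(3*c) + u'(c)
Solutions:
 u(c) = C1 - exp(3*c)/3


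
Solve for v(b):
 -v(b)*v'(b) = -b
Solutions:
 v(b) = -sqrt(C1 + b^2)
 v(b) = sqrt(C1 + b^2)


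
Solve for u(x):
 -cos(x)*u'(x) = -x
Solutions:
 u(x) = C1 + Integral(x/cos(x), x)


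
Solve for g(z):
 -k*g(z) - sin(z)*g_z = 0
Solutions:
 g(z) = C1*exp(k*(-log(cos(z) - 1) + log(cos(z) + 1))/2)


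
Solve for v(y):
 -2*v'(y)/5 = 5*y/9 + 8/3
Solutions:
 v(y) = C1 - 25*y^2/36 - 20*y/3


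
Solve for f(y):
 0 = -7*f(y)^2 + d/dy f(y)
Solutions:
 f(y) = -1/(C1 + 7*y)


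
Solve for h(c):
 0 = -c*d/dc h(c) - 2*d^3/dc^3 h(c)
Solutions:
 h(c) = C1 + Integral(C2*airyai(-2^(2/3)*c/2) + C3*airybi(-2^(2/3)*c/2), c)


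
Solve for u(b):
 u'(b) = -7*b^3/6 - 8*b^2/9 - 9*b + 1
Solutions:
 u(b) = C1 - 7*b^4/24 - 8*b^3/27 - 9*b^2/2 + b


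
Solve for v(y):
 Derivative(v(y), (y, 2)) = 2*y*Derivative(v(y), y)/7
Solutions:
 v(y) = C1 + C2*erfi(sqrt(7)*y/7)


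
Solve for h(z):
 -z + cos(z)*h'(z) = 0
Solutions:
 h(z) = C1 + Integral(z/cos(z), z)


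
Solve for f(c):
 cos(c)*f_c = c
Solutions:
 f(c) = C1 + Integral(c/cos(c), c)


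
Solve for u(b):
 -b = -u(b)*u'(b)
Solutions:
 u(b) = -sqrt(C1 + b^2)
 u(b) = sqrt(C1 + b^2)


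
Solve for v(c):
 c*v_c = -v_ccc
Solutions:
 v(c) = C1 + Integral(C2*airyai(-c) + C3*airybi(-c), c)


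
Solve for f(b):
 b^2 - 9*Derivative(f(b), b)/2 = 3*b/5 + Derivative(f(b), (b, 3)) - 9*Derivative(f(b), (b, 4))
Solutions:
 f(b) = C1 + C2*exp(b*(-2^(1/3)*(81*sqrt(59073) + 19687)^(1/3) - 2*2^(2/3)/(81*sqrt(59073) + 19687)^(1/3) + 4)/108)*sin(2^(1/3)*sqrt(3)*b*(-(81*sqrt(59073) + 19687)^(1/3) + 2*2^(1/3)/(81*sqrt(59073) + 19687)^(1/3))/108) + C3*exp(b*(-2^(1/3)*(81*sqrt(59073) + 19687)^(1/3) - 2*2^(2/3)/(81*sqrt(59073) + 19687)^(1/3) + 4)/108)*cos(2^(1/3)*sqrt(3)*b*(-(81*sqrt(59073) + 19687)^(1/3) + 2*2^(1/3)/(81*sqrt(59073) + 19687)^(1/3))/108) + C4*exp(b*(2*2^(2/3)/(81*sqrt(59073) + 19687)^(1/3) + 2 + 2^(1/3)*(81*sqrt(59073) + 19687)^(1/3))/54) + 2*b^3/27 - b^2/15 - 8*b/81


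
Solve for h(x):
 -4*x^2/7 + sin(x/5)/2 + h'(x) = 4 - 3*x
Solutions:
 h(x) = C1 + 4*x^3/21 - 3*x^2/2 + 4*x + 5*cos(x/5)/2


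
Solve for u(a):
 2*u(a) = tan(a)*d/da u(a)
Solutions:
 u(a) = C1*sin(a)^2


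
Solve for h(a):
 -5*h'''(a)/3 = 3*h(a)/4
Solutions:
 h(a) = C3*exp(-3^(2/3)*50^(1/3)*a/10) + (C1*sin(3*3^(1/6)*50^(1/3)*a/20) + C2*cos(3*3^(1/6)*50^(1/3)*a/20))*exp(3^(2/3)*50^(1/3)*a/20)


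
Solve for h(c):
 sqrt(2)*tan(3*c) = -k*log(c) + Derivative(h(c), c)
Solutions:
 h(c) = C1 + c*k*(log(c) - 1) - sqrt(2)*log(cos(3*c))/3


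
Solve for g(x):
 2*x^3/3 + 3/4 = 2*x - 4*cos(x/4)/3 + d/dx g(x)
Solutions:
 g(x) = C1 + x^4/6 - x^2 + 3*x/4 + 16*sin(x/4)/3


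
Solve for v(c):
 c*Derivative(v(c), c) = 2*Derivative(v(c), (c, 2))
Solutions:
 v(c) = C1 + C2*erfi(c/2)


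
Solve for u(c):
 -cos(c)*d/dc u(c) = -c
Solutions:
 u(c) = C1 + Integral(c/cos(c), c)


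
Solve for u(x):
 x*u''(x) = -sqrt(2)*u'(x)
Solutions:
 u(x) = C1 + C2*x^(1 - sqrt(2))


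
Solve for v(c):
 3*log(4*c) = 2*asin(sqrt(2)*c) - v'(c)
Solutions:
 v(c) = C1 - 3*c*log(c) + 2*c*asin(sqrt(2)*c) - 6*c*log(2) + 3*c + sqrt(2)*sqrt(1 - 2*c^2)


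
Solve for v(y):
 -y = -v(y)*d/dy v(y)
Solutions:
 v(y) = -sqrt(C1 + y^2)
 v(y) = sqrt(C1 + y^2)


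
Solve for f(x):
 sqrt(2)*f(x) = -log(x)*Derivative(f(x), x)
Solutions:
 f(x) = C1*exp(-sqrt(2)*li(x))


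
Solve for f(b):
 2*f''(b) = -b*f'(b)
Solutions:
 f(b) = C1 + C2*erf(b/2)


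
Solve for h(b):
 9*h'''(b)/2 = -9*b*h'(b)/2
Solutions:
 h(b) = C1 + Integral(C2*airyai(-b) + C3*airybi(-b), b)


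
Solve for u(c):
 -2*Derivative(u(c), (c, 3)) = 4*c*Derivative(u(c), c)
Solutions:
 u(c) = C1 + Integral(C2*airyai(-2^(1/3)*c) + C3*airybi(-2^(1/3)*c), c)


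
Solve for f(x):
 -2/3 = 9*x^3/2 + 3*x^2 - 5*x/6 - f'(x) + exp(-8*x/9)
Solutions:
 f(x) = C1 + 9*x^4/8 + x^3 - 5*x^2/12 + 2*x/3 - 9*exp(-8*x/9)/8


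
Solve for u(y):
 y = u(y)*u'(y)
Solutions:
 u(y) = -sqrt(C1 + y^2)
 u(y) = sqrt(C1 + y^2)


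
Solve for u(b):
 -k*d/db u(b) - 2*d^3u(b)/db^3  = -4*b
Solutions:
 u(b) = C1 + C2*exp(-sqrt(2)*b*sqrt(-k)/2) + C3*exp(sqrt(2)*b*sqrt(-k)/2) + 2*b^2/k


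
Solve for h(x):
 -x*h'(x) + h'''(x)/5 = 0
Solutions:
 h(x) = C1 + Integral(C2*airyai(5^(1/3)*x) + C3*airybi(5^(1/3)*x), x)


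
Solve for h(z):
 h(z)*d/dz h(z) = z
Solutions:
 h(z) = -sqrt(C1 + z^2)
 h(z) = sqrt(C1 + z^2)


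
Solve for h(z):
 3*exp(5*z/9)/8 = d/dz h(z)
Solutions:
 h(z) = C1 + 27*exp(5*z/9)/40


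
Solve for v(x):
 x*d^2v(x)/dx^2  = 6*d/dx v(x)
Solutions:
 v(x) = C1 + C2*x^7


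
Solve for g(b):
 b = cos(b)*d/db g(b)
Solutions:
 g(b) = C1 + Integral(b/cos(b), b)


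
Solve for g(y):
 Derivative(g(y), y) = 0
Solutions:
 g(y) = C1


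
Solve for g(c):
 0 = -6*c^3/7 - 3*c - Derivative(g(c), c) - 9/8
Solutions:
 g(c) = C1 - 3*c^4/14 - 3*c^2/2 - 9*c/8


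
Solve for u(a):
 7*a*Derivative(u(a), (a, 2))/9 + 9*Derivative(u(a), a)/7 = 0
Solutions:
 u(a) = C1 + C2/a^(32/49)


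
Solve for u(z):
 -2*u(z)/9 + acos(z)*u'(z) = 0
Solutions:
 u(z) = C1*exp(2*Integral(1/acos(z), z)/9)


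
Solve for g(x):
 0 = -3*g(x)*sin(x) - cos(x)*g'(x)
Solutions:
 g(x) = C1*cos(x)^3


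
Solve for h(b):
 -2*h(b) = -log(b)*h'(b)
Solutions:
 h(b) = C1*exp(2*li(b))


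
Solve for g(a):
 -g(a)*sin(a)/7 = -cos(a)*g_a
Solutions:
 g(a) = C1/cos(a)^(1/7)


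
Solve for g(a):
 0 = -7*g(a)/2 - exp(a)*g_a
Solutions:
 g(a) = C1*exp(7*exp(-a)/2)


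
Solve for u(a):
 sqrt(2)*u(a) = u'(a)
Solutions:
 u(a) = C1*exp(sqrt(2)*a)


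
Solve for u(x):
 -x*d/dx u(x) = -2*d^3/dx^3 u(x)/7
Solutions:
 u(x) = C1 + Integral(C2*airyai(2^(2/3)*7^(1/3)*x/2) + C3*airybi(2^(2/3)*7^(1/3)*x/2), x)


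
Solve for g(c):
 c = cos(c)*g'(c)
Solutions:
 g(c) = C1 + Integral(c/cos(c), c)


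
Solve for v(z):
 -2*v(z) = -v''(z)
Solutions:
 v(z) = C1*exp(-sqrt(2)*z) + C2*exp(sqrt(2)*z)


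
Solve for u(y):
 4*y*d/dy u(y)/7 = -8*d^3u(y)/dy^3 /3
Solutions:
 u(y) = C1 + Integral(C2*airyai(-14^(2/3)*3^(1/3)*y/14) + C3*airybi(-14^(2/3)*3^(1/3)*y/14), y)


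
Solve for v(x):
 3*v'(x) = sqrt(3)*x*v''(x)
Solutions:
 v(x) = C1 + C2*x^(1 + sqrt(3))


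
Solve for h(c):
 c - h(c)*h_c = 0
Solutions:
 h(c) = -sqrt(C1 + c^2)
 h(c) = sqrt(C1 + c^2)


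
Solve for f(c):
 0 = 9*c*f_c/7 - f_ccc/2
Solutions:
 f(c) = C1 + Integral(C2*airyai(18^(1/3)*7^(2/3)*c/7) + C3*airybi(18^(1/3)*7^(2/3)*c/7), c)


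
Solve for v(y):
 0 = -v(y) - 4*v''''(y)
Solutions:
 v(y) = (C1*sin(y/2) + C2*cos(y/2))*exp(-y/2) + (C3*sin(y/2) + C4*cos(y/2))*exp(y/2)


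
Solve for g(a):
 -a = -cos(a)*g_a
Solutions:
 g(a) = C1 + Integral(a/cos(a), a)


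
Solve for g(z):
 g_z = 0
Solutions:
 g(z) = C1


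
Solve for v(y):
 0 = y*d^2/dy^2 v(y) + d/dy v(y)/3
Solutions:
 v(y) = C1 + C2*y^(2/3)


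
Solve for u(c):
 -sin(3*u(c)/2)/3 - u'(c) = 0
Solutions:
 u(c) = -2*acos((-C1 - exp(c))/(C1 - exp(c)))/3 + 4*pi/3
 u(c) = 2*acos((-C1 - exp(c))/(C1 - exp(c)))/3


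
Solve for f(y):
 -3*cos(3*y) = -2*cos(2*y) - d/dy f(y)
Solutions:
 f(y) = C1 - sin(2*y) + sin(3*y)


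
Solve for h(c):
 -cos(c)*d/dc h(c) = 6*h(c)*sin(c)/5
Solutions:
 h(c) = C1*cos(c)^(6/5)


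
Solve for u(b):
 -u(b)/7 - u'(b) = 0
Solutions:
 u(b) = C1*exp(-b/7)


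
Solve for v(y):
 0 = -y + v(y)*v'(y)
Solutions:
 v(y) = -sqrt(C1 + y^2)
 v(y) = sqrt(C1 + y^2)


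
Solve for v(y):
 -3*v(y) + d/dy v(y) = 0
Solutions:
 v(y) = C1*exp(3*y)


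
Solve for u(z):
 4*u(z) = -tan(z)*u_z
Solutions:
 u(z) = C1/sin(z)^4


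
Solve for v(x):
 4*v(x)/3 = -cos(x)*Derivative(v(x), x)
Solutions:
 v(x) = C1*(sin(x) - 1)^(2/3)/(sin(x) + 1)^(2/3)


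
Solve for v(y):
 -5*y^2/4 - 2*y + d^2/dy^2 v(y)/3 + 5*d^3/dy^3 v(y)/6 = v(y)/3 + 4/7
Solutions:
 v(y) = C1*exp(-y*(4/(15*sqrt(1977) + 667)^(1/3) + 4 + (15*sqrt(1977) + 667)^(1/3))/30)*sin(sqrt(3)*y*(-(15*sqrt(1977) + 667)^(1/3) + 4/(15*sqrt(1977) + 667)^(1/3))/30) + C2*exp(-y*(4/(15*sqrt(1977) + 667)^(1/3) + 4 + (15*sqrt(1977) + 667)^(1/3))/30)*cos(sqrt(3)*y*(-(15*sqrt(1977) + 667)^(1/3) + 4/(15*sqrt(1977) + 667)^(1/3))/30) + C3*exp(y*(-2 + 4/(15*sqrt(1977) + 667)^(1/3) + (15*sqrt(1977) + 667)^(1/3))/15) - 15*y^2/4 - 6*y - 129/14


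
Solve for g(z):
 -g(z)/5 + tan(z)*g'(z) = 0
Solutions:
 g(z) = C1*sin(z)^(1/5)


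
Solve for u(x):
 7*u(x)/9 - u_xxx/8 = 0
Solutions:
 u(x) = C3*exp(2*21^(1/3)*x/3) + (C1*sin(3^(5/6)*7^(1/3)*x/3) + C2*cos(3^(5/6)*7^(1/3)*x/3))*exp(-21^(1/3)*x/3)


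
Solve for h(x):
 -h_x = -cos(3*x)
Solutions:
 h(x) = C1 + sin(3*x)/3


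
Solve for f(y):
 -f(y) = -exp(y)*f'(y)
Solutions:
 f(y) = C1*exp(-exp(-y))


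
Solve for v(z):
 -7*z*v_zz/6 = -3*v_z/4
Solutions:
 v(z) = C1 + C2*z^(23/14)


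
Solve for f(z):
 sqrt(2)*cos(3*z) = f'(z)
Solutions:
 f(z) = C1 + sqrt(2)*sin(3*z)/3


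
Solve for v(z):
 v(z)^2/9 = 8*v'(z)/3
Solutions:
 v(z) = -24/(C1 + z)


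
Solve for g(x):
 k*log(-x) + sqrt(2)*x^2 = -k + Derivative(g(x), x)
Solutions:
 g(x) = C1 + k*x*log(-x) + sqrt(2)*x^3/3


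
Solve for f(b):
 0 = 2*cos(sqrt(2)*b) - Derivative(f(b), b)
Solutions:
 f(b) = C1 + sqrt(2)*sin(sqrt(2)*b)


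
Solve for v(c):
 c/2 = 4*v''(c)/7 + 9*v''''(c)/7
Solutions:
 v(c) = C1 + C2*c + C3*sin(2*c/3) + C4*cos(2*c/3) + 7*c^3/48


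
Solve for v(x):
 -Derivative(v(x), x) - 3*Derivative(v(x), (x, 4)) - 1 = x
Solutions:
 v(x) = C1 + C4*exp(-3^(2/3)*x/3) - x^2/2 - x + (C2*sin(3^(1/6)*x/2) + C3*cos(3^(1/6)*x/2))*exp(3^(2/3)*x/6)


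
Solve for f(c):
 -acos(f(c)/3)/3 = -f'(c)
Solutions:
 Integral(1/acos(_y/3), (_y, f(c))) = C1 + c/3


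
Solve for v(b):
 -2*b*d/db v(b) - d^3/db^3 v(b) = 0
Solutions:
 v(b) = C1 + Integral(C2*airyai(-2^(1/3)*b) + C3*airybi(-2^(1/3)*b), b)


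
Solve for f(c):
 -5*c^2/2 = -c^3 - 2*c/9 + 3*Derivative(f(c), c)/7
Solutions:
 f(c) = C1 + 7*c^4/12 - 35*c^3/18 + 7*c^2/27


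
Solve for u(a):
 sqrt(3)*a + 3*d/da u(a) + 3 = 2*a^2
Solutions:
 u(a) = C1 + 2*a^3/9 - sqrt(3)*a^2/6 - a


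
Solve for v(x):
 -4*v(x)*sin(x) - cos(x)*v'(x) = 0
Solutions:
 v(x) = C1*cos(x)^4


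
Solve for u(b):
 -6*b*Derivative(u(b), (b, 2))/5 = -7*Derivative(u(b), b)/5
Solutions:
 u(b) = C1 + C2*b^(13/6)


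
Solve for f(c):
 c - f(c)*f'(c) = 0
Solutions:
 f(c) = -sqrt(C1 + c^2)
 f(c) = sqrt(C1 + c^2)


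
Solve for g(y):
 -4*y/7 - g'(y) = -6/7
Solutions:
 g(y) = C1 - 2*y^2/7 + 6*y/7


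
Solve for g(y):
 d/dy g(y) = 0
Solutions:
 g(y) = C1


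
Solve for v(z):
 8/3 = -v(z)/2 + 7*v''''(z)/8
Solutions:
 v(z) = C1*exp(-sqrt(2)*7^(3/4)*z/7) + C2*exp(sqrt(2)*7^(3/4)*z/7) + C3*sin(sqrt(2)*7^(3/4)*z/7) + C4*cos(sqrt(2)*7^(3/4)*z/7) - 16/3


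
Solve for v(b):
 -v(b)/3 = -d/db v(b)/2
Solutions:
 v(b) = C1*exp(2*b/3)


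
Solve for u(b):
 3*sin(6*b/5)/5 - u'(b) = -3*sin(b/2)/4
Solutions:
 u(b) = C1 - 3*cos(b/2)/2 - cos(6*b/5)/2


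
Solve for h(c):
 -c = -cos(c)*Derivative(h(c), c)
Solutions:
 h(c) = C1 + Integral(c/cos(c), c)


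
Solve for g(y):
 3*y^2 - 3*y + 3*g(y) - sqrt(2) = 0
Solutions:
 g(y) = -y^2 + y + sqrt(2)/3


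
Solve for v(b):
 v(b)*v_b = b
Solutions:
 v(b) = -sqrt(C1 + b^2)
 v(b) = sqrt(C1 + b^2)


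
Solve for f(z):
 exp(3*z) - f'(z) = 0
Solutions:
 f(z) = C1 + exp(3*z)/3


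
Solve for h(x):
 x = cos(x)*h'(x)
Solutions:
 h(x) = C1 + Integral(x/cos(x), x)


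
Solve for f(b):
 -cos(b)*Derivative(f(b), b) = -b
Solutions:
 f(b) = C1 + Integral(b/cos(b), b)


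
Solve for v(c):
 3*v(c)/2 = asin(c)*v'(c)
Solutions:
 v(c) = C1*exp(3*Integral(1/asin(c), c)/2)


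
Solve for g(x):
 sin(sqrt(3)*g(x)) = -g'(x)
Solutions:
 g(x) = sqrt(3)*(-acos((-exp(2*sqrt(3)*C1) - exp(2*sqrt(3)*x))/(exp(2*sqrt(3)*C1) - exp(2*sqrt(3)*x))) + 2*pi)/3
 g(x) = sqrt(3)*acos((-exp(2*sqrt(3)*C1) - exp(2*sqrt(3)*x))/(exp(2*sqrt(3)*C1) - exp(2*sqrt(3)*x)))/3


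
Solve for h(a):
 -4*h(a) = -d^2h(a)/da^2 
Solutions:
 h(a) = C1*exp(-2*a) + C2*exp(2*a)


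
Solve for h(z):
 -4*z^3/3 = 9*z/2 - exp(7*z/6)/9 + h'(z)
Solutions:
 h(z) = C1 - z^4/3 - 9*z^2/4 + 2*exp(7*z/6)/21


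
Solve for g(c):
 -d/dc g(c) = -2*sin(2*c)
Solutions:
 g(c) = C1 - cos(2*c)


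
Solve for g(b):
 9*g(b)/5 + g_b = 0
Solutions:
 g(b) = C1*exp(-9*b/5)


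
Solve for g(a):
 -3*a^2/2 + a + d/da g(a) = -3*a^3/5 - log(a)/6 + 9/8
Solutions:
 g(a) = C1 - 3*a^4/20 + a^3/2 - a^2/2 - a*log(a)/6 + 31*a/24


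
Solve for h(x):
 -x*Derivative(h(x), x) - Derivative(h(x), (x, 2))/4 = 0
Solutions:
 h(x) = C1 + C2*erf(sqrt(2)*x)


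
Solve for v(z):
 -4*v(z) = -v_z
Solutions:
 v(z) = C1*exp(4*z)


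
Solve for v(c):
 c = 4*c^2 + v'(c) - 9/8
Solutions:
 v(c) = C1 - 4*c^3/3 + c^2/2 + 9*c/8


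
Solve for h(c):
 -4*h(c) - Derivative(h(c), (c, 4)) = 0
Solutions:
 h(c) = (C1*sin(c) + C2*cos(c))*exp(-c) + (C3*sin(c) + C4*cos(c))*exp(c)


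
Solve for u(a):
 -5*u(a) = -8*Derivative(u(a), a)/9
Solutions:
 u(a) = C1*exp(45*a/8)


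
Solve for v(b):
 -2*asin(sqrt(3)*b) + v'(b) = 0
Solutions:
 v(b) = C1 + 2*b*asin(sqrt(3)*b) + 2*sqrt(3)*sqrt(1 - 3*b^2)/3


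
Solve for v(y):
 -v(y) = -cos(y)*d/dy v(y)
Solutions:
 v(y) = C1*sqrt(sin(y) + 1)/sqrt(sin(y) - 1)


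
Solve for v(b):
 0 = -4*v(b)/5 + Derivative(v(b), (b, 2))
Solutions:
 v(b) = C1*exp(-2*sqrt(5)*b/5) + C2*exp(2*sqrt(5)*b/5)


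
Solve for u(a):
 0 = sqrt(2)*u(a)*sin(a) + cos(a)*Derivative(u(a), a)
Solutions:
 u(a) = C1*cos(a)^(sqrt(2))


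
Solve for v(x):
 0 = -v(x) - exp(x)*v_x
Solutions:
 v(x) = C1*exp(exp(-x))


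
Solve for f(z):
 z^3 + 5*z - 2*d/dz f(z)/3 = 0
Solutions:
 f(z) = C1 + 3*z^4/8 + 15*z^2/4


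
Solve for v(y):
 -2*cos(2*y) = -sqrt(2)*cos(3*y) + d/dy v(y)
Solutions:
 v(y) = C1 - sin(2*y) + sqrt(2)*sin(3*y)/3


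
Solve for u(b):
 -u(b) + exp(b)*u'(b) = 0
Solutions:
 u(b) = C1*exp(-exp(-b))


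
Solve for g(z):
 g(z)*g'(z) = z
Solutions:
 g(z) = -sqrt(C1 + z^2)
 g(z) = sqrt(C1 + z^2)


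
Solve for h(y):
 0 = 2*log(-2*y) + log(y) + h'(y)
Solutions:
 h(y) = C1 - 3*y*log(y) + y*(-2*log(2) + 3 - 2*I*pi)


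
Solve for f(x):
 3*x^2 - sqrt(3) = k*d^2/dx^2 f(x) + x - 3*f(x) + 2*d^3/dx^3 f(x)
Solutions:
 f(x) = C1*exp(-x*(k^2/(k^3 + sqrt(-k^6 + (k^3 - 162)^2) - 162)^(1/3) + k + (k^3 + sqrt(-k^6 + (k^3 - 162)^2) - 162)^(1/3))/6) + C2*exp(x*(-4*k^2/((-1 + sqrt(3)*I)*(k^3 + sqrt(-k^6 + (k^3 - 162)^2) - 162)^(1/3)) - 2*k + (k^3 + sqrt(-k^6 + (k^3 - 162)^2) - 162)^(1/3) - sqrt(3)*I*(k^3 + sqrt(-k^6 + (k^3 - 162)^2) - 162)^(1/3))/12) + C3*exp(x*(4*k^2/((1 + sqrt(3)*I)*(k^3 + sqrt(-k^6 + (k^3 - 162)^2) - 162)^(1/3)) - 2*k + (k^3 + sqrt(-k^6 + (k^3 - 162)^2) - 162)^(1/3) + sqrt(3)*I*(k^3 + sqrt(-k^6 + (k^3 - 162)^2) - 162)^(1/3))/12) - 2*k/3 - x^2 + x/3 + sqrt(3)/3


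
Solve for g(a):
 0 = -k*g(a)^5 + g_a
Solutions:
 g(a) = -(-1/(C1 + 4*a*k))^(1/4)
 g(a) = (-1/(C1 + 4*a*k))^(1/4)
 g(a) = -I*(-1/(C1 + 4*a*k))^(1/4)
 g(a) = I*(-1/(C1 + 4*a*k))^(1/4)


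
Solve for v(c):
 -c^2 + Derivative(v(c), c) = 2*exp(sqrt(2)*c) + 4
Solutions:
 v(c) = C1 + c^3/3 + 4*c + sqrt(2)*exp(sqrt(2)*c)


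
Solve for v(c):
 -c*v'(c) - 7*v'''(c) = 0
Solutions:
 v(c) = C1 + Integral(C2*airyai(-7^(2/3)*c/7) + C3*airybi(-7^(2/3)*c/7), c)


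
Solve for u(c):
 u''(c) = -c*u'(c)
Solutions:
 u(c) = C1 + C2*erf(sqrt(2)*c/2)


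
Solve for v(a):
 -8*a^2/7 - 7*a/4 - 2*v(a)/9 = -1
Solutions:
 v(a) = -36*a^2/7 - 63*a/8 + 9/2


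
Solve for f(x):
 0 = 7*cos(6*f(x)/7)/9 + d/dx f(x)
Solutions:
 7*x/9 - 7*log(sin(6*f(x)/7) - 1)/12 + 7*log(sin(6*f(x)/7) + 1)/12 = C1


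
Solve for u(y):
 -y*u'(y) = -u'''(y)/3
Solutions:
 u(y) = C1 + Integral(C2*airyai(3^(1/3)*y) + C3*airybi(3^(1/3)*y), y)


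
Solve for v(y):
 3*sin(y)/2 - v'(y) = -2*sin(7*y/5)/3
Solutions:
 v(y) = C1 - 3*cos(y)/2 - 10*cos(7*y/5)/21


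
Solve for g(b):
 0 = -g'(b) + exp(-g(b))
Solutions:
 g(b) = log(C1 + b)


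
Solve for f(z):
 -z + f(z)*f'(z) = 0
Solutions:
 f(z) = -sqrt(C1 + z^2)
 f(z) = sqrt(C1 + z^2)


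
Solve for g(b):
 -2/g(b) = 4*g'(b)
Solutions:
 g(b) = -sqrt(C1 - b)
 g(b) = sqrt(C1 - b)


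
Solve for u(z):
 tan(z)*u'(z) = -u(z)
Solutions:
 u(z) = C1/sin(z)


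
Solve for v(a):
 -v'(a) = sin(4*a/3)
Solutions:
 v(a) = C1 + 3*cos(4*a/3)/4


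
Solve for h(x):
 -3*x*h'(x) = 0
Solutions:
 h(x) = C1


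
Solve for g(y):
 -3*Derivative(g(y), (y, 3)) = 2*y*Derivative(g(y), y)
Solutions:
 g(y) = C1 + Integral(C2*airyai(-2^(1/3)*3^(2/3)*y/3) + C3*airybi(-2^(1/3)*3^(2/3)*y/3), y)


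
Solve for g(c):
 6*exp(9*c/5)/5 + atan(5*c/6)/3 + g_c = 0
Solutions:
 g(c) = C1 - c*atan(5*c/6)/3 - 2*exp(9*c/5)/3 + log(25*c^2 + 36)/5


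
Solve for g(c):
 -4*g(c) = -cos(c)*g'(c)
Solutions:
 g(c) = C1*(sin(c)^2 + 2*sin(c) + 1)/(sin(c)^2 - 2*sin(c) + 1)


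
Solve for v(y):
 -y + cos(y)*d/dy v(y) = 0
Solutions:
 v(y) = C1 + Integral(y/cos(y), y)


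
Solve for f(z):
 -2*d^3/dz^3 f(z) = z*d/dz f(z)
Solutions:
 f(z) = C1 + Integral(C2*airyai(-2^(2/3)*z/2) + C3*airybi(-2^(2/3)*z/2), z)


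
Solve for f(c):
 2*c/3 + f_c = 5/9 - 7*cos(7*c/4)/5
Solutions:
 f(c) = C1 - c^2/3 + 5*c/9 - 4*sin(7*c/4)/5


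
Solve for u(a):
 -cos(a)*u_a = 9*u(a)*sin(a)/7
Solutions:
 u(a) = C1*cos(a)^(9/7)
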